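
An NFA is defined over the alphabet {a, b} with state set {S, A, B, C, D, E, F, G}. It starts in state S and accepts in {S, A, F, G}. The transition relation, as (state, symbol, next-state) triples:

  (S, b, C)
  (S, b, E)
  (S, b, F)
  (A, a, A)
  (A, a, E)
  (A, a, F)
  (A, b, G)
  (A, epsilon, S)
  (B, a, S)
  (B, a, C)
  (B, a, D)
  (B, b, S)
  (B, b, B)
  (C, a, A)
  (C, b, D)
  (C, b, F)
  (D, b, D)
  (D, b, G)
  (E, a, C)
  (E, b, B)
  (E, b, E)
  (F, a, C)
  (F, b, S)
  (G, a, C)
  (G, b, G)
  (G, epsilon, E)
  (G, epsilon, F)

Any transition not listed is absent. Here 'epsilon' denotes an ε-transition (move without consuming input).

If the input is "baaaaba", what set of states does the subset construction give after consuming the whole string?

{S, A, C, D}

Start in {S}.
Read 'b': S→{C, E, F}; now {C, E, F}.
Read 'a': C→{A}, E→{C}, F→{C}; union {A, C}; ε-closure = {S, A, C}.
Read 'a': S→∅, A→{A, E, F}, C→{A}; union {A, E, F}; ε-closure = {S, A, E, F}.
Read 'a': S→∅, A→{A, E, F}, E→{C}, F→{C}; union {A, C, E, F}; ε-closure = {S, A, C, E, F}.
Read 'a': S→∅, A→{A, E, F}, C→{A}, E→{C}, F→{C}; union {A, C, E, F}; ε-closure = {S, A, C, E, F}.
Read 'b': S→{C, E, F}, A→{G}, C→{D, F}, E→{B, E}, F→{S}; now {S, B, C, D, E, F, G}.
Read 'a': S→∅, B→{S, C, D}, C→{A}, D→∅, E→{C}, F→{C}, G→{C}; now {S, A, C, D}.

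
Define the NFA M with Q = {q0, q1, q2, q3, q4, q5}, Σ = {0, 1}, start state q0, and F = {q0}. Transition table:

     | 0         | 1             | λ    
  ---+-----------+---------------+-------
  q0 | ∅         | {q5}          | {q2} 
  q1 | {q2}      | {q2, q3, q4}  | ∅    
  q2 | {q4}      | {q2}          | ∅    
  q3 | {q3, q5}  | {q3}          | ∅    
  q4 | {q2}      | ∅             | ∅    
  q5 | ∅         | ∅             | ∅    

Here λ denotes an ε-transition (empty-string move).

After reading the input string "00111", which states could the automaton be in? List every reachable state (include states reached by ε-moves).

{q2}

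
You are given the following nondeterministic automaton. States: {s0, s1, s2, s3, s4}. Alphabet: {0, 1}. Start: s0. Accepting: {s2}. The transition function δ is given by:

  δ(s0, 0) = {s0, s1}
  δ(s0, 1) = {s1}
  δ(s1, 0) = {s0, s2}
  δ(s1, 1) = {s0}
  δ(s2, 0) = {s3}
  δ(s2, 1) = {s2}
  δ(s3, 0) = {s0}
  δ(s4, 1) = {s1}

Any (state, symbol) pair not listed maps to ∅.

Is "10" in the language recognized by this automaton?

Start in {s0}.
Read '1': s0→{s1}; now {s1}.
Read '0': s1→{s0, s2}; now {s0, s2}.
The final set {s0, s2} contains the accepting state s2.

Yes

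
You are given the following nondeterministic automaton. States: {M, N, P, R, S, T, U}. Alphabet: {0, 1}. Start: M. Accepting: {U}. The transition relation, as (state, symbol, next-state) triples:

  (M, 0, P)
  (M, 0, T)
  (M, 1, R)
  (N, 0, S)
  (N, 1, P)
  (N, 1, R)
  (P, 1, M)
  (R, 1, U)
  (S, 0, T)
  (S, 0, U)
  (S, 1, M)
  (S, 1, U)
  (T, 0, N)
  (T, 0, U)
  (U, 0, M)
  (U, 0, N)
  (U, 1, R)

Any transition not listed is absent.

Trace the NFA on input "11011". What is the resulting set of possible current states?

{M, U}

Start in {M}.
Read '1': M→{R}; now {R}.
Read '1': R→{U}; now {U}.
Read '0': U→{M, N}; now {M, N}.
Read '1': M→{R}, N→{P, R}; now {P, R}.
Read '1': P→{M}, R→{U}; now {M, U}.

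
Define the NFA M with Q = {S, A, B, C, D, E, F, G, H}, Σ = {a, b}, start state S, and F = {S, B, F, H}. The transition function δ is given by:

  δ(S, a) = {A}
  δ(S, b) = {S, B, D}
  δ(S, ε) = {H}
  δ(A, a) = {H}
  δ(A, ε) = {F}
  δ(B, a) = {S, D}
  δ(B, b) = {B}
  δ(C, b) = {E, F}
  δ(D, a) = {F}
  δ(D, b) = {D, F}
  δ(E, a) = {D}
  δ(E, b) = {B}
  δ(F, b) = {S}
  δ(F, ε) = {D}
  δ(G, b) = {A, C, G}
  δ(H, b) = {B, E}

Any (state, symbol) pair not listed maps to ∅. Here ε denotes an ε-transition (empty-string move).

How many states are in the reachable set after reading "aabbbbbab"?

6

Start: ε-closure({S}) = {S, H}.
Read 'a': {S, H} → {A, D, F}.
Read 'a': {A, D, F} → {D, F, H}.
Read 'b': {D, F, H} → {S, B, D, E, F, H}.
Read 'b': {S, B, D, E, F, H} → {S, B, D, E, F, H}.
Read 'b': {S, B, D, E, F, H} → {S, B, D, E, F, H}.
Read 'b': {S, B, D, E, F, H} → {S, B, D, E, F, H}.
Read 'b': {S, B, D, E, F, H} → {S, B, D, E, F, H}.
Read 'a': {S, B, D, E, F, H} → {S, A, D, F, H}.
Read 'b': {S, A, D, F, H} → {S, B, D, E, F, H}.
That set has 6 states.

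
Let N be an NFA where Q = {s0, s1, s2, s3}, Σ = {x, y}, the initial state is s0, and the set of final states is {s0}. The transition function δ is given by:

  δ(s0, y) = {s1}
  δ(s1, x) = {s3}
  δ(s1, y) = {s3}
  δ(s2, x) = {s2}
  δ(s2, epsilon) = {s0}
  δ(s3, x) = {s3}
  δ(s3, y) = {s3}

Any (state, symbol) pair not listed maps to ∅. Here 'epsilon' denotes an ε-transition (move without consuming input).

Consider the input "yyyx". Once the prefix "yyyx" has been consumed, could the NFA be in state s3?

Yes

Start in {s0}.
Read 'y': s0→{s1}; now {s1}.
Read 'y': s1→{s3}; now {s3}.
Read 'y': s3→{s3}; now {s3}.
Read 'x': s3→{s3}; now {s3}.
State s3 is in {s3}.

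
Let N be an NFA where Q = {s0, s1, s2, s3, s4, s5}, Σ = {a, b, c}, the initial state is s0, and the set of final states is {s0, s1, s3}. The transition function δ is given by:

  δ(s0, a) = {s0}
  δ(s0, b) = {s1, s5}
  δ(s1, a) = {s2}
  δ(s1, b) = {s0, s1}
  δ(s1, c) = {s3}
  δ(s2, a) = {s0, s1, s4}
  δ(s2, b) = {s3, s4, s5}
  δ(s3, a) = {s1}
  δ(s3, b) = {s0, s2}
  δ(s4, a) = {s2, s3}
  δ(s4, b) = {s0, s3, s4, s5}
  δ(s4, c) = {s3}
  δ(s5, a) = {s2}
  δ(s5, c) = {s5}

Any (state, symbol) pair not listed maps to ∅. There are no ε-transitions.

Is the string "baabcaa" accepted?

Start in {s0}.
Read 'b': s0→{s1, s5}; now {s1, s5}.
Read 'a': s1→{s2}, s5→{s2}; now {s2}.
Read 'a': s2→{s0, s1, s4}; now {s0, s1, s4}.
Read 'b': s0→{s1, s5}, s1→{s0, s1}, s4→{s0, s3, s4, s5}; now {s0, s1, s3, s4, s5}.
Read 'c': s0→∅, s1→{s3}, s3→∅, s4→{s3}, s5→{s5}; now {s3, s5}.
Read 'a': s3→{s1}, s5→{s2}; now {s1, s2}.
Read 'a': s1→{s2}, s2→{s0, s1, s4}; now {s0, s1, s2, s4}.
The final set {s0, s1, s2, s4} contains the accepting states s0, s1.

Yes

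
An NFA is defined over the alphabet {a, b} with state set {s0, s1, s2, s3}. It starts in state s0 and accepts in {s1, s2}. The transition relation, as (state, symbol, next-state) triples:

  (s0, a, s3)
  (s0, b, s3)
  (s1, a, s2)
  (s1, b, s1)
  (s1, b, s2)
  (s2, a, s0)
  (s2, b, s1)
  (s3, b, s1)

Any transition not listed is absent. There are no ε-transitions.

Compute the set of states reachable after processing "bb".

Start in {s0}.
Read 'b': {s0} → {s3}.
Read 'b': {s3} → {s1}.

{s1}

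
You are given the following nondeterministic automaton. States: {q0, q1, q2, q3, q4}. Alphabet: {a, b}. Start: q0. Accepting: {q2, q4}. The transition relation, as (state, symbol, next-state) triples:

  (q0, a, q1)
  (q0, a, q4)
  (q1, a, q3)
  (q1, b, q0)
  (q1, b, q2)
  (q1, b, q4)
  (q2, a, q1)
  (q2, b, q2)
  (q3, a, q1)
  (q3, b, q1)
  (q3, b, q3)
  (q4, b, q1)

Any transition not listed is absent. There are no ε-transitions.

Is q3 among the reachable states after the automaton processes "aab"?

Yes

Start in {q0}.
Read 'a': q0→{q1, q4}; now {q1, q4}.
Read 'a': q1→{q3}, q4→∅; now {q3}.
Read 'b': q3→{q1, q3}; now {q1, q3}.
State q3 is in {q1, q3}.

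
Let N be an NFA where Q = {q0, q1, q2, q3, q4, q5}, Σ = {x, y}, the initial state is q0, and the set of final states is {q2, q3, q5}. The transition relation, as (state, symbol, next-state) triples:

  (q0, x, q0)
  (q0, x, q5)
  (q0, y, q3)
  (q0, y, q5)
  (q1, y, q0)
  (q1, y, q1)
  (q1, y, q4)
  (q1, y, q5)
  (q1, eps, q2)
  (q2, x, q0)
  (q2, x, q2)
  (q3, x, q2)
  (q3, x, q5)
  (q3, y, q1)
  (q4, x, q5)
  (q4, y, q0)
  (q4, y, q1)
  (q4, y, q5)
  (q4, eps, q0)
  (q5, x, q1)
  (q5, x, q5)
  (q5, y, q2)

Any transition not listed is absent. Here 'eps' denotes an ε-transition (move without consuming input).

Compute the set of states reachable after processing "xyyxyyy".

{q0, q1, q2, q4, q5}

Start in {q0}.
Read 'x': q0→{q0, q5}; now {q0, q5}.
Read 'y': q0→{q3, q5}, q5→{q2}; now {q2, q3, q5}.
Read 'y': q2→∅, q3→{q1}, q5→{q2}; now {q1, q2}.
Read 'x': q1→∅, q2→{q0, q2}; now {q0, q2}.
Read 'y': q0→{q3, q5}, q2→∅; now {q3, q5}.
Read 'y': q3→{q1}, q5→{q2}; now {q1, q2}.
Read 'y': q1→{q0, q1, q4, q5}, q2→∅; union {q0, q1, q4, q5}; ε-closure = {q0, q1, q2, q4, q5}.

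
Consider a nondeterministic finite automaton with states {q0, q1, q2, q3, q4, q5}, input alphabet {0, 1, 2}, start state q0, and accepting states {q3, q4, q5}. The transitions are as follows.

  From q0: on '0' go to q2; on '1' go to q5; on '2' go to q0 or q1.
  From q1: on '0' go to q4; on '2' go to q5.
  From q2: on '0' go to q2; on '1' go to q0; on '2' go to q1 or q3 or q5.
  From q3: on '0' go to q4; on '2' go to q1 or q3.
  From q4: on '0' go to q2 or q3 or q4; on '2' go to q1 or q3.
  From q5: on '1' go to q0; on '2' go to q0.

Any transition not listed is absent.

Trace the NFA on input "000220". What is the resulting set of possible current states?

Start in {q0}.
Read '0': {q0} → {q2}.
Read '0': {q2} → {q2}.
Read '0': {q2} → {q2}.
Read '2': {q2} → {q1, q3, q5}.
Read '2': {q1, q3, q5} → {q0, q1, q3, q5}.
Read '0': {q0, q1, q3, q5} → {q2, q4}.

{q2, q4}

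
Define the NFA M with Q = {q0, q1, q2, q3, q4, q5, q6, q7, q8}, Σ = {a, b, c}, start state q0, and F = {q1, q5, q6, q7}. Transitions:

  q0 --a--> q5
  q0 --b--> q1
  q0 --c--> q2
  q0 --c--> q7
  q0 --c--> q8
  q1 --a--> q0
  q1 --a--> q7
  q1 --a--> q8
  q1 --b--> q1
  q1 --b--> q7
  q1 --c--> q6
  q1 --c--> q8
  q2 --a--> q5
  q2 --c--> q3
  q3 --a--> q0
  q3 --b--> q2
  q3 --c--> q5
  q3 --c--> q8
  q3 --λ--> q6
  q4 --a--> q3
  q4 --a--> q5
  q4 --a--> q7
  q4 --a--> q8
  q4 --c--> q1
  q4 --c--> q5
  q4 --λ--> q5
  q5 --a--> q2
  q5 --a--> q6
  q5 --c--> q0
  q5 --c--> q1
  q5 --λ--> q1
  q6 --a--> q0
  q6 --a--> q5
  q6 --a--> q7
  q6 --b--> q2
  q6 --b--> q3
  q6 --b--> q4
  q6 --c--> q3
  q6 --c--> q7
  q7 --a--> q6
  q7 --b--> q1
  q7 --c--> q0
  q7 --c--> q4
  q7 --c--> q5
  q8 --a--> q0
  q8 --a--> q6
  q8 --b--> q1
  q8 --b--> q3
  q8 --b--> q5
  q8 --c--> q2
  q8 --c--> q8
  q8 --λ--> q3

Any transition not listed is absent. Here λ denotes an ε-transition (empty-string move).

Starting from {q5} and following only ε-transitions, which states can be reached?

Begin with {q5}.
ε-move q5 → q1; add q1.

{q1, q5}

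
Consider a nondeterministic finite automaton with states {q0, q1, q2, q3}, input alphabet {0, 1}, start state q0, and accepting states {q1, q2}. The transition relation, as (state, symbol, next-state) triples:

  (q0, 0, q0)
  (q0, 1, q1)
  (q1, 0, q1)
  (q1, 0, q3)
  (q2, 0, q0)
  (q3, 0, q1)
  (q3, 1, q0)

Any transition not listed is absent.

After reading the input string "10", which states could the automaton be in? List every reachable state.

{q1, q3}

Start in {q0}.
Read '1': q0→{q1}; now {q1}.
Read '0': q1→{q1, q3}; now {q1, q3}.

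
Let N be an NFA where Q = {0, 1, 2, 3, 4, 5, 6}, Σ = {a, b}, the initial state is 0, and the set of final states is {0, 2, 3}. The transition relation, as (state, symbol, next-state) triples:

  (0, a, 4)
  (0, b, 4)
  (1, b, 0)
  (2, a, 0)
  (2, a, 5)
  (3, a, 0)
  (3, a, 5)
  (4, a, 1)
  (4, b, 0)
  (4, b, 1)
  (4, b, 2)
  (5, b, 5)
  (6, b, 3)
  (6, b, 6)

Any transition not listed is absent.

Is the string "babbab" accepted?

Yes

Start in {0}.
Read 'b': {0} → {4}.
Read 'a': {4} → {1}.
Read 'b': {1} → {0}.
Read 'b': {0} → {4}.
Read 'a': {4} → {1}.
Read 'b': {1} → {0}.
The final set {0} contains the accepting state 0.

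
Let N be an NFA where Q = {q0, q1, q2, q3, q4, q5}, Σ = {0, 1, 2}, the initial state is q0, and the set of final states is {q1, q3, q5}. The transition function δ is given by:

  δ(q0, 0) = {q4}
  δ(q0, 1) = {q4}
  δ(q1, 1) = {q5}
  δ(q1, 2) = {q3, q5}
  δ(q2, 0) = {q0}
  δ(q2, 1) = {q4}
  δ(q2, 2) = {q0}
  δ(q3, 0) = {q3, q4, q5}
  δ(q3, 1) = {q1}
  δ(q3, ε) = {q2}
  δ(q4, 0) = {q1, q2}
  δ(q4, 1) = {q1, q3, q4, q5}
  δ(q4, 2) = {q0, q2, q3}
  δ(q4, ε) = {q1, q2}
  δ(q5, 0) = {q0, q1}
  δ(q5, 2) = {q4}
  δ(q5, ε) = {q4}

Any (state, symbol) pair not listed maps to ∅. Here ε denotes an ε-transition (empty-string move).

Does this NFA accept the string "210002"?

No

Start in {q0}.
Read '2': q0→∅; now ∅.
The set is empty and remains empty for the remaining 5 symbols.
The final set ∅ contains no accepting state.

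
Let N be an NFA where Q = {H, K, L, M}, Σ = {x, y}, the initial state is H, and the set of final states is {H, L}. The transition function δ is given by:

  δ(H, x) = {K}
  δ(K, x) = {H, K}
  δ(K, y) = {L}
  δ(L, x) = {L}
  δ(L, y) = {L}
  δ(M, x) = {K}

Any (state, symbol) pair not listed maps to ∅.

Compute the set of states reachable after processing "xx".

Start in {H}.
Read 'x': {H} → {K}.
Read 'x': {K} → {H, K}.

{H, K}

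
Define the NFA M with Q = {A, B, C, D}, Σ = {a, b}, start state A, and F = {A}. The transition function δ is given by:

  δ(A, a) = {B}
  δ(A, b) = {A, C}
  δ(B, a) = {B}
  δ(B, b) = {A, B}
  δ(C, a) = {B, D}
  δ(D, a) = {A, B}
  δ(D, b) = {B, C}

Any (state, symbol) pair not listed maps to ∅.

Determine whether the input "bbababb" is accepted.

Start in {A}.
Read 'b': A→{A, C}; now {A, C}.
Read 'b': A→{A, C}, C→∅; now {A, C}.
Read 'a': A→{B}, C→{B, D}; now {B, D}.
Read 'b': B→{A, B}, D→{B, C}; now {A, B, C}.
Read 'a': A→{B}, B→{B}, C→{B, D}; now {B, D}.
Read 'b': B→{A, B}, D→{B, C}; now {A, B, C}.
Read 'b': A→{A, C}, B→{A, B}, C→∅; now {A, B, C}.
The final set {A, B, C} contains the accepting state A.

Yes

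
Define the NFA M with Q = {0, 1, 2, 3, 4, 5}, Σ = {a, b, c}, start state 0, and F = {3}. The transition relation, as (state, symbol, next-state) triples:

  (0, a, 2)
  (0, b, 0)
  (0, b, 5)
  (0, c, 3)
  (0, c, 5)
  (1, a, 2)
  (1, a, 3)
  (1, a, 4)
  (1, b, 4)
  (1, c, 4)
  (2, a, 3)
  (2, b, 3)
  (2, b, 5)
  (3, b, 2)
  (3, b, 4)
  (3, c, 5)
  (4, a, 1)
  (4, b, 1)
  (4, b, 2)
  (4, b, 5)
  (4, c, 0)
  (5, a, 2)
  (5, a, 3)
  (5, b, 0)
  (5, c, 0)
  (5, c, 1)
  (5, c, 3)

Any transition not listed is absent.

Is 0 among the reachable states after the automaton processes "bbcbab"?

No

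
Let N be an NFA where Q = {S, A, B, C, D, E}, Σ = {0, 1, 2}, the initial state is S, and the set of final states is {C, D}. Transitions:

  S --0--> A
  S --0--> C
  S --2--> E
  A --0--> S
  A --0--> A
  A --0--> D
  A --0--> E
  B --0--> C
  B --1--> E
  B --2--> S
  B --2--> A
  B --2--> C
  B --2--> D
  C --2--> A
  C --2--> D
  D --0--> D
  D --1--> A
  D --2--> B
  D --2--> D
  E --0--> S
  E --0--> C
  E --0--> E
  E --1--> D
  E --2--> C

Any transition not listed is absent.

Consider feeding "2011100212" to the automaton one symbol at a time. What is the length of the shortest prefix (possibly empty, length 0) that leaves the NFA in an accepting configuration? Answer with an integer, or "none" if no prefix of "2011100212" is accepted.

2

Start in {S}.
Read '2': S→{E}; now {E}.
Read '0': E→{S, C, E}; now {S, C, E}.
None of the earlier sets intersect F, but {S, C, E} does.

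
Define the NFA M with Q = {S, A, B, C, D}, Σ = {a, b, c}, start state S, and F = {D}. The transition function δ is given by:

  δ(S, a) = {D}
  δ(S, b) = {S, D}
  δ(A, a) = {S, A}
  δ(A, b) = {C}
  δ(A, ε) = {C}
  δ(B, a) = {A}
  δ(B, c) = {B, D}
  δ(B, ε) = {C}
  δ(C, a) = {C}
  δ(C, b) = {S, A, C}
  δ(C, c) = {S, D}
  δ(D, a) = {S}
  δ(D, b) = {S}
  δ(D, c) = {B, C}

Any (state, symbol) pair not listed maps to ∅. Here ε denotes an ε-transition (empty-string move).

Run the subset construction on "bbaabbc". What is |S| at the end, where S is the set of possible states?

Start in {S}.
Read 'b': S→{S, D}; now {S, D}.
Read 'b': S→{S, D}, D→{S}; now {S, D}.
Read 'a': S→{D}, D→{S}; now {S, D}.
Read 'a': S→{D}, D→{S}; now {S, D}.
Read 'b': S→{S, D}, D→{S}; now {S, D}.
Read 'b': S→{S, D}, D→{S}; now {S, D}.
Read 'c': S→∅, D→{B, C}; now {B, C}.
That set has 2 states.

2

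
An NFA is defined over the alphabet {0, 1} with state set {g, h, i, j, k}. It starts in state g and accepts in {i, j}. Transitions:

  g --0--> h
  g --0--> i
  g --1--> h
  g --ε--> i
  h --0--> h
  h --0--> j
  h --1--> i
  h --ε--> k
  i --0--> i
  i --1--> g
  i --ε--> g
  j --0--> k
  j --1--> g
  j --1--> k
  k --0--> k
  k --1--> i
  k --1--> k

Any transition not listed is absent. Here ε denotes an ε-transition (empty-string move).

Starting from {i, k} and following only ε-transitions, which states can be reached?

{g, i, k}

Begin with {i, k}.
ε-move i → g; add g.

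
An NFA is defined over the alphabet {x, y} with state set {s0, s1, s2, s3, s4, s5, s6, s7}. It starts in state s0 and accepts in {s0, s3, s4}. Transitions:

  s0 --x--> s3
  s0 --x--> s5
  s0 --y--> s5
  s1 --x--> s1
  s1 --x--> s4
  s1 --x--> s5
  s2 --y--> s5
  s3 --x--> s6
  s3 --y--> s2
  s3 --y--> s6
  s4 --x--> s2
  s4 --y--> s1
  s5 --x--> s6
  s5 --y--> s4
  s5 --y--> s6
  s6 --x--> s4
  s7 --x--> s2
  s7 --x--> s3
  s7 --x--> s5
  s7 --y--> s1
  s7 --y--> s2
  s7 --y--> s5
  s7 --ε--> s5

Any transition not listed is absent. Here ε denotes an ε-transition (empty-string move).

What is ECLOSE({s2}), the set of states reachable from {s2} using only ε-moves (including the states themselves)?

{s2}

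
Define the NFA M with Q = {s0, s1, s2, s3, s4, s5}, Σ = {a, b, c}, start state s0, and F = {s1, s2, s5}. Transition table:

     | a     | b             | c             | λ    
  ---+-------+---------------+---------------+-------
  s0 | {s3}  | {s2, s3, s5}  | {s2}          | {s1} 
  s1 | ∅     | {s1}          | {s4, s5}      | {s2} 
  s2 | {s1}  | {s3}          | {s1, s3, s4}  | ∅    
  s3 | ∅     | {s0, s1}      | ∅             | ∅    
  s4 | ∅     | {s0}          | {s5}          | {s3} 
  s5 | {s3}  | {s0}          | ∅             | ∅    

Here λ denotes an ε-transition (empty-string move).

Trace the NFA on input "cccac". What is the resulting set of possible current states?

{s1, s2, s3, s4, s5}

Start: ε-closure({s0}) = {s0, s1, s2}.
Read 'c': {s0, s1, s2} → {s1, s2, s3, s4, s5}.
Read 'c': {s1, s2, s3, s4, s5} → {s1, s2, s3, s4, s5}.
Read 'c': {s1, s2, s3, s4, s5} → {s1, s2, s3, s4, s5}.
Read 'a': {s1, s2, s3, s4, s5} → {s1, s2, s3}.
Read 'c': {s1, s2, s3} → {s1, s2, s3, s4, s5}.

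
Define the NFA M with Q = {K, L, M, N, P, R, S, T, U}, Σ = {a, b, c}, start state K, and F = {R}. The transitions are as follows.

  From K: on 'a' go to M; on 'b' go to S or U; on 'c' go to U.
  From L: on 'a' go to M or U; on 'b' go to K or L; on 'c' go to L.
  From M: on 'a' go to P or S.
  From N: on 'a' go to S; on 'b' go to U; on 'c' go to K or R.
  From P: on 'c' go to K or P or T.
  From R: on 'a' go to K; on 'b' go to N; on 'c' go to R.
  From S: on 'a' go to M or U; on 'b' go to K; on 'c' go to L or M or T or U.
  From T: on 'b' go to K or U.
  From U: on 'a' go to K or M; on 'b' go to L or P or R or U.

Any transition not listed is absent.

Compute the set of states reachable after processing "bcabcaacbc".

Start in {K}.
Read 'b': {K} → {S, U}.
Read 'c': {S, U} → {L, M, T, U}.
Read 'a': {L, M, T, U} → {K, M, P, S, U}.
Read 'b': {K, M, P, S, U} → {K, L, P, R, S, U}.
Read 'c': {K, L, P, R, S, U} → {K, L, M, P, R, T, U}.
Read 'a': {K, L, M, P, R, T, U} → {K, M, P, S, U}.
Read 'a': {K, M, P, S, U} → {K, M, P, S, U}.
Read 'c': {K, M, P, S, U} → {K, L, M, P, T, U}.
Read 'b': {K, L, M, P, T, U} → {K, L, P, R, S, U}.
Read 'c': {K, L, P, R, S, U} → {K, L, M, P, R, T, U}.

{K, L, M, P, R, T, U}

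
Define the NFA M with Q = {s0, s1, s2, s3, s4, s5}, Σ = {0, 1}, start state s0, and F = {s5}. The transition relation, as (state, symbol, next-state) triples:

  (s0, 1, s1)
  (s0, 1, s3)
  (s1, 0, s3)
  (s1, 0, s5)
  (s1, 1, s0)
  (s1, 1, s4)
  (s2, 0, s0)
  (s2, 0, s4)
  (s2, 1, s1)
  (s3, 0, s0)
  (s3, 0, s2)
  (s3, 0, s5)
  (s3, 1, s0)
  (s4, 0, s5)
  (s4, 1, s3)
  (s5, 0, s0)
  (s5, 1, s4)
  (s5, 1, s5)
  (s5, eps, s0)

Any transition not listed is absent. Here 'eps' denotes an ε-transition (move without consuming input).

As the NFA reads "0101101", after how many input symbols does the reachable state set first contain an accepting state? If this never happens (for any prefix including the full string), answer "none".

none

Start in {s0}.
Read '0': {s0} → ∅.
The set is empty and remains empty for the remaining 6 symbols.
No reachable set along the way intersects F.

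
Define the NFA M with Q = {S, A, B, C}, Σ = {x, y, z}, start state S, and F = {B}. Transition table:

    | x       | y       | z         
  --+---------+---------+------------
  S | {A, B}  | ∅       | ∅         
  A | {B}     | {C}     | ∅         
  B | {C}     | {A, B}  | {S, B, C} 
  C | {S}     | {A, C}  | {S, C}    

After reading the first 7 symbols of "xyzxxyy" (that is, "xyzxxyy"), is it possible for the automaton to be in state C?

Start in {S}.
Read 'x': S→{A, B}; now {A, B}.
Read 'y': A→{C}, B→{A, B}; now {A, B, C}.
Read 'z': A→∅, B→{S, B, C}, C→{S, C}; now {S, B, C}.
Read 'x': S→{A, B}, B→{C}, C→{S}; now {S, A, B, C}.
Read 'x': S→{A, B}, A→{B}, B→{C}, C→{S}; now {S, A, B, C}.
Read 'y': S→∅, A→{C}, B→{A, B}, C→{A, C}; now {A, B, C}.
Read 'y': A→{C}, B→{A, B}, C→{A, C}; now {A, B, C}.
State C is in {A, B, C}.

Yes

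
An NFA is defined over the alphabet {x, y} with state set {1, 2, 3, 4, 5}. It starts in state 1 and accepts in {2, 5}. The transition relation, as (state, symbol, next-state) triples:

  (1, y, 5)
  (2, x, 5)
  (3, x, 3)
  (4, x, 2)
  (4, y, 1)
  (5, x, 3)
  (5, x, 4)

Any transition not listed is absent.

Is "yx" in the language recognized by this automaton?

No

Start in {1}.
Read 'y': {1} → {5}.
Read 'x': {5} → {3, 4}.
The final set {3, 4} contains no accepting state.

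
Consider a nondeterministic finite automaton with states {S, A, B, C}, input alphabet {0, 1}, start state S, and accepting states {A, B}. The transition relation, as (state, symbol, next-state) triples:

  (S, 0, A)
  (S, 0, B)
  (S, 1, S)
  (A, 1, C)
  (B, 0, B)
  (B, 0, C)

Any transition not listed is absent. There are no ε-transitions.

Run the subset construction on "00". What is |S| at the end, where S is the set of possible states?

Start in {S}.
Read '0': S→{A, B}; now {A, B}.
Read '0': A→∅, B→{B, C}; now {B, C}.
That set has 2 states.

2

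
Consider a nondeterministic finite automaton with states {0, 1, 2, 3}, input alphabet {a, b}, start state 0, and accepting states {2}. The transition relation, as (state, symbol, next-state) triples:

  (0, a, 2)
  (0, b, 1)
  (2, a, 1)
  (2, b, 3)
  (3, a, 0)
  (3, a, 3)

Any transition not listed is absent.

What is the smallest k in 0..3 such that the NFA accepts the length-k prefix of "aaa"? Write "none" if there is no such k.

1

Start in {0}.
Read 'a': 0→{2}; now {2}.
None of the earlier sets intersect F, but {2} does.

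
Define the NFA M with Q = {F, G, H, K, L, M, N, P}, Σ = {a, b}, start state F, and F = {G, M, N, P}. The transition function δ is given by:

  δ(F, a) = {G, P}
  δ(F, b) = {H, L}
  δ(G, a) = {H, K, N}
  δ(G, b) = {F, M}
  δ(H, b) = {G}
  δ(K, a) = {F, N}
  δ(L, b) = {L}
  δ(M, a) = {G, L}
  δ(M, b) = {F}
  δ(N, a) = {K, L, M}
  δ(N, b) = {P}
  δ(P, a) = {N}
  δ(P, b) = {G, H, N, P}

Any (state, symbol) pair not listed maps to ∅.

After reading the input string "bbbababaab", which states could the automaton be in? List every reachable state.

{F, G, H, L, M, P}

Start in {F}.
Read 'b': F→{H, L}; now {H, L}.
Read 'b': H→{G}, L→{L}; now {G, L}.
Read 'b': G→{F, M}, L→{L}; now {F, L, M}.
Read 'a': F→{G, P}, L→∅, M→{G, L}; now {G, L, P}.
Read 'b': G→{F, M}, L→{L}, P→{G, H, N, P}; now {F, G, H, L, M, N, P}.
Read 'a': F→{G, P}, G→{H, K, N}, H→∅, L→∅, M→{G, L}, N→{K, L, M}, P→{N}; now {G, H, K, L, M, N, P}.
Read 'b': G→{F, M}, H→{G}, K→∅, L→{L}, M→{F}, N→{P}, P→{G, H, N, P}; now {F, G, H, L, M, N, P}.
Read 'a': F→{G, P}, G→{H, K, N}, H→∅, L→∅, M→{G, L}, N→{K, L, M}, P→{N}; now {G, H, K, L, M, N, P}.
Read 'a': G→{H, K, N}, H→∅, K→{F, N}, L→∅, M→{G, L}, N→{K, L, M}, P→{N}; now {F, G, H, K, L, M, N}.
Read 'b': F→{H, L}, G→{F, M}, H→{G}, K→∅, L→{L}, M→{F}, N→{P}; now {F, G, H, L, M, P}.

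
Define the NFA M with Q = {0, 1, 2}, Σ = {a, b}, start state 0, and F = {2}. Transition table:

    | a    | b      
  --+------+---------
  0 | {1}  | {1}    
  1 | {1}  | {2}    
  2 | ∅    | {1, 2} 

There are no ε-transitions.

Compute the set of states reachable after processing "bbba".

Start in {0}.
Read 'b': 0→{1}; now {1}.
Read 'b': 1→{2}; now {2}.
Read 'b': 2→{1, 2}; now {1, 2}.
Read 'a': 1→{1}, 2→∅; now {1}.

{1}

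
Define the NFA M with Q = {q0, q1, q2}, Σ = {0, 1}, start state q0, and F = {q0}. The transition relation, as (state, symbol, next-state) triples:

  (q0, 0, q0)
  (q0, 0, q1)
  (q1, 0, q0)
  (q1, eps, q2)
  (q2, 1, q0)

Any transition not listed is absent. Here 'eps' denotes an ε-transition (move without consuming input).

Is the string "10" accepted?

No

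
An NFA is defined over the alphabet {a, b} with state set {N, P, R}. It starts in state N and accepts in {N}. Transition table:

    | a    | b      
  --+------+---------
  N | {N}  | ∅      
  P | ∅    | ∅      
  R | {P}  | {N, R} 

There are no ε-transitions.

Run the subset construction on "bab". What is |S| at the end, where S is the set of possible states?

Start in {N}.
Read 'b': {N} → ∅.
The set is empty and remains empty for the remaining 2 symbols.
That set has 0 states.

0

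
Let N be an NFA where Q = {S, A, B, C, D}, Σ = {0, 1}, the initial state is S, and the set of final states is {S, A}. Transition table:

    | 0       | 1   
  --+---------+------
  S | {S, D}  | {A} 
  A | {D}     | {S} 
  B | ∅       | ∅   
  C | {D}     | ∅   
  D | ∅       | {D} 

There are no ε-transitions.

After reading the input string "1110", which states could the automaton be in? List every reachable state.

{D}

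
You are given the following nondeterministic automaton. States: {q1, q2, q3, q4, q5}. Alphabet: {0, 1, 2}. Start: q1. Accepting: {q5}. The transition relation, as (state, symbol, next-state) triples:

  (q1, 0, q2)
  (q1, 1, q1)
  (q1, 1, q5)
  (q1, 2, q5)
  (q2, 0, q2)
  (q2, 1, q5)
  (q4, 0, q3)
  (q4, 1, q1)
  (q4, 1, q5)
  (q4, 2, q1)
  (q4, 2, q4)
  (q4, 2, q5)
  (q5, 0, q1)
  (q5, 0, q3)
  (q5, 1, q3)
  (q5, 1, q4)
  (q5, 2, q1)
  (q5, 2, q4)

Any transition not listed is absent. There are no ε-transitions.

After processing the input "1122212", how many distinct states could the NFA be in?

Start in {q1}.
Read '1': q1→{q1, q5}; now {q1, q5}.
Read '1': q1→{q1, q5}, q5→{q3, q4}; now {q1, q3, q4, q5}.
Read '2': q1→{q5}, q3→∅, q4→{q1, q4, q5}, q5→{q1, q4}; now {q1, q4, q5}.
Read '2': q1→{q5}, q4→{q1, q4, q5}, q5→{q1, q4}; now {q1, q4, q5}.
Read '2': q1→{q5}, q4→{q1, q4, q5}, q5→{q1, q4}; now {q1, q4, q5}.
Read '1': q1→{q1, q5}, q4→{q1, q5}, q5→{q3, q4}; now {q1, q3, q4, q5}.
Read '2': q1→{q5}, q3→∅, q4→{q1, q4, q5}, q5→{q1, q4}; now {q1, q4, q5}.
That set has 3 states.

3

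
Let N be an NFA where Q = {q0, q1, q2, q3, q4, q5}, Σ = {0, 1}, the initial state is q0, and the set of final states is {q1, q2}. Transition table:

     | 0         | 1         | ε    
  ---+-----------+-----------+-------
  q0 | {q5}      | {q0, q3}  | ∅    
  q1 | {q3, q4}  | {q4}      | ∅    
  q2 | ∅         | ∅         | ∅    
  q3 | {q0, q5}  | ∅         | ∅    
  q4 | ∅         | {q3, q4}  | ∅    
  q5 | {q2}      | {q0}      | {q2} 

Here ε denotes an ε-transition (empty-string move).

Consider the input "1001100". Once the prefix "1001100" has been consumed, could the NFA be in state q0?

Start in {q0}.
Read '1': q0→{q0, q3}; now {q0, q3}.
Read '0': q0→{q5}, q3→{q0, q5}; union {q0, q5}; ε-closure = {q0, q2, q5}.
Read '0': q0→{q5}, q2→∅, q5→{q2}; now {q2, q5}.
Read '1': q2→∅, q5→{q0}; now {q0}.
Read '1': q0→{q0, q3}; now {q0, q3}.
Read '0': q0→{q5}, q3→{q0, q5}; union {q0, q5}; ε-closure = {q0, q2, q5}.
Read '0': q0→{q5}, q2→∅, q5→{q2}; now {q2, q5}.
State q0 is not in {q2, q5}.

No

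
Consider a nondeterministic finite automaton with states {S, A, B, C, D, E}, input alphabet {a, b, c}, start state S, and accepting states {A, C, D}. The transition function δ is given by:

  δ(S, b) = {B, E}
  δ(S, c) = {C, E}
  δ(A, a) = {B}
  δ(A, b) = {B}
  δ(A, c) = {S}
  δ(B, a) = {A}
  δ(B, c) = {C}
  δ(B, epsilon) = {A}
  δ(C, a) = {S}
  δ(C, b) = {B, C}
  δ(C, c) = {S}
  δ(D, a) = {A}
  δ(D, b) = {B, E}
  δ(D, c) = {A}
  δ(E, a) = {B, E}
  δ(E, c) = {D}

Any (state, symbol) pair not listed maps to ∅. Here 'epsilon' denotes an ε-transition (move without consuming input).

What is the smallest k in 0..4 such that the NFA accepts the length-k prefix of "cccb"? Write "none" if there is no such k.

Start in {S}.
Read 'c': S→{C, E}; now {C, E}.
None of the earlier sets intersect F, but {C, E} does.

1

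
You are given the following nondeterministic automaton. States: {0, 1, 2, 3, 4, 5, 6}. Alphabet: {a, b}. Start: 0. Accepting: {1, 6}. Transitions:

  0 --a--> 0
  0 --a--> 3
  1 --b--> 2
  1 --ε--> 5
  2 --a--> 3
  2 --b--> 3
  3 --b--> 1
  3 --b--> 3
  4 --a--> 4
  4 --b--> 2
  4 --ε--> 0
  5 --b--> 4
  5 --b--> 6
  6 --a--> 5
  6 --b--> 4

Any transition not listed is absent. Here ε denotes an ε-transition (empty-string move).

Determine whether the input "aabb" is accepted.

Yes

Start in {0}.
Read 'a': 0→{0, 3}; now {0, 3}.
Read 'a': 0→{0, 3}, 3→∅; now {0, 3}.
Read 'b': 0→∅, 3→{1, 3}; union {1, 3}; ε-closure = {1, 3, 5}.
Read 'b': 1→{2}, 3→{1, 3}, 5→{4, 6}; union {1, 2, 3, 4, 6}; ε-closure = {0, 1, 2, 3, 4, 5, 6}.
The final set {0, 1, 2, 3, 4, 5, 6} contains the accepting states 1, 6.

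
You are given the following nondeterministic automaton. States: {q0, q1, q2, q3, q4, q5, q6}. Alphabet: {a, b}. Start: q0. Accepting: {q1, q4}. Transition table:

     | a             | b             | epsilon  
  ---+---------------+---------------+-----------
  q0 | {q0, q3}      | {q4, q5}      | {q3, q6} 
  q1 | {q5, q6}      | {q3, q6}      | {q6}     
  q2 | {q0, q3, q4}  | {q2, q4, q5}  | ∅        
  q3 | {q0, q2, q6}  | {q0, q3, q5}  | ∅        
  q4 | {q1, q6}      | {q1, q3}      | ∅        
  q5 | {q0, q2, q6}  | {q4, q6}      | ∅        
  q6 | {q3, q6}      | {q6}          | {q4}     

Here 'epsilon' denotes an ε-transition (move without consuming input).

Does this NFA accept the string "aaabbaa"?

Yes

Start: ε-closure({q0}) = {q0, q3, q4, q6}.
Read 'a': {q0, q3, q4, q6} → {q0, q1, q2, q3, q4, q6}.
Read 'a': {q0, q1, q2, q3, q4, q6} → {q0, q1, q2, q3, q4, q5, q6}.
Read 'a': {q0, q1, q2, q3, q4, q5, q6} → {q0, q1, q2, q3, q4, q5, q6}.
Read 'b': {q0, q1, q2, q3, q4, q5, q6} → {q0, q1, q2, q3, q4, q5, q6}.
Read 'b': {q0, q1, q2, q3, q4, q5, q6} → {q0, q1, q2, q3, q4, q5, q6}.
Read 'a': {q0, q1, q2, q3, q4, q5, q6} → {q0, q1, q2, q3, q4, q5, q6}.
Read 'a': {q0, q1, q2, q3, q4, q5, q6} → {q0, q1, q2, q3, q4, q5, q6}.
The final set {q0, q1, q2, q3, q4, q5, q6} contains the accepting states q1, q4.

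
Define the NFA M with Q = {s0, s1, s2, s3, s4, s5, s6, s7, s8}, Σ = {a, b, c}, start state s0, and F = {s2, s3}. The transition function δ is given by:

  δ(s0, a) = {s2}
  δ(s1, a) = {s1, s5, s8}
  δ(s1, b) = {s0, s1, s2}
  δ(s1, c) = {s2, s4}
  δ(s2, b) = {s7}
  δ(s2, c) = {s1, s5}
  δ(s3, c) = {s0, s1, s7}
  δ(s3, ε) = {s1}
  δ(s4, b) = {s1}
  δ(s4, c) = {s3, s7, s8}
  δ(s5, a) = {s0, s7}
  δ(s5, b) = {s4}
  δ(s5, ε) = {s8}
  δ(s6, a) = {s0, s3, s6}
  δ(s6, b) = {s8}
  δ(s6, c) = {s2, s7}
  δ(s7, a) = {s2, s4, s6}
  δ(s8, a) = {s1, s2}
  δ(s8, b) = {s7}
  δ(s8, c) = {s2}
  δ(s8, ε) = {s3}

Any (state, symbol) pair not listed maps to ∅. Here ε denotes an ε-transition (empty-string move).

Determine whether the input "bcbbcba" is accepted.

No

Start in {s0}.
Read 'b': {s0} → ∅.
The set is empty and remains empty for the remaining 6 symbols.
The final set ∅ contains no accepting state.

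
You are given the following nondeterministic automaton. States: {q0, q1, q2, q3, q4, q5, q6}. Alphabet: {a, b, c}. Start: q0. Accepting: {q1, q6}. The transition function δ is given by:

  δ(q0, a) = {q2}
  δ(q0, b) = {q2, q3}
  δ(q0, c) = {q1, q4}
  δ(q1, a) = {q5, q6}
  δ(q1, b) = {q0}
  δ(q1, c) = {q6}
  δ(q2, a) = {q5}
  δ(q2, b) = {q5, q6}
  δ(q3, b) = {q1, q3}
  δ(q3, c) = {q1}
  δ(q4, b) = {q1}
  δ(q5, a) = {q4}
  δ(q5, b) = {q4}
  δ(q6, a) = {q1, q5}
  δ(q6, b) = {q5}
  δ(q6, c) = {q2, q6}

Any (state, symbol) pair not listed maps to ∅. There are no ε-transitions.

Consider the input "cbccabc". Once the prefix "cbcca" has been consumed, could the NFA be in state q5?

Yes

Start in {q0}.
Read 'c': {q0} → {q1, q4}.
Read 'b': {q1, q4} → {q0, q1}.
Read 'c': {q0, q1} → {q1, q4, q6}.
Read 'c': {q1, q4, q6} → {q2, q6}.
Read 'a': {q2, q6} → {q1, q5}.
State q5 is in {q1, q5}.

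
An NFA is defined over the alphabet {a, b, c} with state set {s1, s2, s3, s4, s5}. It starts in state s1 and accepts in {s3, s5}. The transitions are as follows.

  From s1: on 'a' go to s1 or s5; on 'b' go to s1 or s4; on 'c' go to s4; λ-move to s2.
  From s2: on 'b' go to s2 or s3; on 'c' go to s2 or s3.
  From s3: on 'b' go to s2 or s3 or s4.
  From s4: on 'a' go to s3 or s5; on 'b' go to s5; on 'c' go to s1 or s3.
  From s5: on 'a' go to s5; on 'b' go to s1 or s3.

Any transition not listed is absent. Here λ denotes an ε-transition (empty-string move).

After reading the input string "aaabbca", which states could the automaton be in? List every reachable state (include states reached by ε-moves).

Start: ε-closure({s1}) = {s1, s2}.
Read 'a': s1→{s1, s5}, s2→∅; union {s1, s5}; ε-closure = {s1, s2, s5}.
Read 'a': s1→{s1, s5}, s2→∅, s5→{s5}; union {s1, s5}; ε-closure = {s1, s2, s5}.
Read 'a': s1→{s1, s5}, s2→∅, s5→{s5}; union {s1, s5}; ε-closure = {s1, s2, s5}.
Read 'b': s1→{s1, s4}, s2→{s2, s3}, s5→{s1, s3}; now {s1, s2, s3, s4}.
Read 'b': s1→{s1, s4}, s2→{s2, s3}, s3→{s2, s3, s4}, s4→{s5}; now {s1, s2, s3, s4, s5}.
Read 'c': s1→{s4}, s2→{s2, s3}, s3→∅, s4→{s1, s3}, s5→∅; now {s1, s2, s3, s4}.
Read 'a': s1→{s1, s5}, s2→∅, s3→∅, s4→{s3, s5}; union {s1, s3, s5}; ε-closure = {s1, s2, s3, s5}.

{s1, s2, s3, s5}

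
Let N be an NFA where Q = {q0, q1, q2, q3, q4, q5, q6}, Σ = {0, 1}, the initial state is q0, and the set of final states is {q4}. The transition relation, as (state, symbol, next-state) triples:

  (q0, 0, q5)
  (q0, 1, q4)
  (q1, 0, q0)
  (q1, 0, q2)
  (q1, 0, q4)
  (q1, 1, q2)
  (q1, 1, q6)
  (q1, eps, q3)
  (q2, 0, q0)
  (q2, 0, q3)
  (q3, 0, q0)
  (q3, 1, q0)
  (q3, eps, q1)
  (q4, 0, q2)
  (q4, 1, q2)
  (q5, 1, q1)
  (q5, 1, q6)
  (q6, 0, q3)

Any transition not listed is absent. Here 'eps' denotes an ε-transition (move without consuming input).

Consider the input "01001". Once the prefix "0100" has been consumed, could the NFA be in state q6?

No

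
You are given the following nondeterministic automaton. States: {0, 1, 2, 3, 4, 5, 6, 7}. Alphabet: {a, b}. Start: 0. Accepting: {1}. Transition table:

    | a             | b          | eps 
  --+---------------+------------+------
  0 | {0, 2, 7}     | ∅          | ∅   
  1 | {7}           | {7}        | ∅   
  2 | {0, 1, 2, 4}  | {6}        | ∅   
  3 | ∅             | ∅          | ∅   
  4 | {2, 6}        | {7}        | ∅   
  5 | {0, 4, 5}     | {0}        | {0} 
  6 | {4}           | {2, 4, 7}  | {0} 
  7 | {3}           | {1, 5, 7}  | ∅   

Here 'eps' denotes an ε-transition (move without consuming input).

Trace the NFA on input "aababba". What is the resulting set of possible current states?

{0, 1, 2, 3, 4, 5, 6, 7}

Start in {0}.
Read 'a': 0→{0, 2, 7}; now {0, 2, 7}.
Read 'a': 0→{0, 2, 7}, 2→{0, 1, 2, 4}, 7→{3}; now {0, 1, 2, 3, 4, 7}.
Read 'b': 0→∅, 1→{7}, 2→{6}, 3→∅, 4→{7}, 7→{1, 5, 7}; union {1, 5, 6, 7}; ε-closure = {0, 1, 5, 6, 7}.
Read 'a': 0→{0, 2, 7}, 1→{7}, 5→{0, 4, 5}, 6→{4}, 7→{3}; now {0, 2, 3, 4, 5, 7}.
Read 'b': 0→∅, 2→{6}, 3→∅, 4→{7}, 5→{0}, 7→{1, 5, 7}; now {0, 1, 5, 6, 7}.
Read 'b': 0→∅, 1→{7}, 5→{0}, 6→{2, 4, 7}, 7→{1, 5, 7}; now {0, 1, 2, 4, 5, 7}.
Read 'a': 0→{0, 2, 7}, 1→{7}, 2→{0, 1, 2, 4}, 4→{2, 6}, 5→{0, 4, 5}, 7→{3}; now {0, 1, 2, 3, 4, 5, 6, 7}.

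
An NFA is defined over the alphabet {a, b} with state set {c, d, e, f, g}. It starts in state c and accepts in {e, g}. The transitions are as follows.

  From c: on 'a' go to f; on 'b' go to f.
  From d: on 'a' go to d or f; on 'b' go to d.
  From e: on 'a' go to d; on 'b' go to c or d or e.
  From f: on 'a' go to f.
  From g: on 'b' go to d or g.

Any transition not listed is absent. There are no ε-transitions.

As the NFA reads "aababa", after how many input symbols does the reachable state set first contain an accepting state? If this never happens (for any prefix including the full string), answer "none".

none

Start in {c}.
Read 'a': {c} → {f}.
Read 'a': {f} → {f}.
Read 'b': {f} → ∅.
The set is empty and remains empty for the remaining 3 symbols.
No reachable set along the way intersects F.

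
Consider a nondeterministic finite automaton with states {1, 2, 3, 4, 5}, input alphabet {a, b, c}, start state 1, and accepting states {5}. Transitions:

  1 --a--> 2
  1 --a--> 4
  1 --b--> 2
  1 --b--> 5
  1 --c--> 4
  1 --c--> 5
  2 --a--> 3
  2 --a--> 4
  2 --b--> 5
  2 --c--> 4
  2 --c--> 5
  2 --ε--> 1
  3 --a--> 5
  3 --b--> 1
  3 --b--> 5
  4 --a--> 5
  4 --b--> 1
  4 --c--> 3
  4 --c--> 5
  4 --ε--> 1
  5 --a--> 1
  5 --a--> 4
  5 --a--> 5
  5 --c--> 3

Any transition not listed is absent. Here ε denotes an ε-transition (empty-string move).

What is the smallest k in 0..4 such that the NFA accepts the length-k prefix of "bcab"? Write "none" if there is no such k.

Start in {1}.
Read 'b': {1} → {1, 2, 5}.
None of the earlier sets intersect F, but {1, 2, 5} does.

1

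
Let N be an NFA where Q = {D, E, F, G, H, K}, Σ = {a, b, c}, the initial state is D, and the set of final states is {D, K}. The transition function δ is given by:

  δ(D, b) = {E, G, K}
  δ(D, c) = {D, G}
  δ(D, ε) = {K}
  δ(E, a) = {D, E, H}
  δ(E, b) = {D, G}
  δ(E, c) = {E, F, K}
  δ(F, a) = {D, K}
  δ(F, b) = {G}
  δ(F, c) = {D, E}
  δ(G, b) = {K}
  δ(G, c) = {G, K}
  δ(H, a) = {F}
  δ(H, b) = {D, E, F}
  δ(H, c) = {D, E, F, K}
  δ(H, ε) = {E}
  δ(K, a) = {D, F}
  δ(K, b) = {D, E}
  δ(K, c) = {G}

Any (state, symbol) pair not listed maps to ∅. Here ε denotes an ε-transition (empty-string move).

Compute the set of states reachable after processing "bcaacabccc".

{D, E, F, G, K}

Start: ε-closure({D}) = {D, K}.
Read 'b': D→{E, G, K}, K→{D, E}; now {D, E, G, K}.
Read 'c': D→{D, G}, E→{E, F, K}, G→{G, K}, K→{G}; now {D, E, F, G, K}.
Read 'a': D→∅, E→{D, E, H}, F→{D, K}, G→∅, K→{D, F}; now {D, E, F, H, K}.
Read 'a': D→∅, E→{D, E, H}, F→{D, K}, H→{F}, K→{D, F}; now {D, E, F, H, K}.
Read 'c': D→{D, G}, E→{E, F, K}, F→{D, E}, H→{D, E, F, K}, K→{G}; now {D, E, F, G, K}.
Read 'a': D→∅, E→{D, E, H}, F→{D, K}, G→∅, K→{D, F}; now {D, E, F, H, K}.
Read 'b': D→{E, G, K}, E→{D, G}, F→{G}, H→{D, E, F}, K→{D, E}; now {D, E, F, G, K}.
Read 'c': D→{D, G}, E→{E, F, K}, F→{D, E}, G→{G, K}, K→{G}; now {D, E, F, G, K}.
Read 'c': D→{D, G}, E→{E, F, K}, F→{D, E}, G→{G, K}, K→{G}; now {D, E, F, G, K}.
Read 'c': D→{D, G}, E→{E, F, K}, F→{D, E}, G→{G, K}, K→{G}; now {D, E, F, G, K}.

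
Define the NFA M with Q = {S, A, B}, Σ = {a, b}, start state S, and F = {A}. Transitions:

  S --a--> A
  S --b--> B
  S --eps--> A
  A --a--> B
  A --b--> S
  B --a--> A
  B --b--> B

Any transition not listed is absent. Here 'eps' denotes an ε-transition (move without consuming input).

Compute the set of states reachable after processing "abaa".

{A, B}

Start: ε-closure({S}) = {S, A}.
Read 'a': S→{A}, A→{B}; now {A, B}.
Read 'b': A→{S}, B→{B}; union {S, B}; ε-closure = {S, A, B}.
Read 'a': S→{A}, A→{B}, B→{A}; now {A, B}.
Read 'a': A→{B}, B→{A}; now {A, B}.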